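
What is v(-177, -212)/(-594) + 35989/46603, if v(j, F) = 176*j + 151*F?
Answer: 51120851/477279 ≈ 107.11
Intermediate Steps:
v(j, F) = 151*F + 176*j
v(-177, -212)/(-594) + 35989/46603 = (151*(-212) + 176*(-177))/(-594) + 35989/46603 = (-32012 - 31152)*(-1/594) + 35989*(1/46603) = -63164*(-1/594) + 1241/1607 = 31582/297 + 1241/1607 = 51120851/477279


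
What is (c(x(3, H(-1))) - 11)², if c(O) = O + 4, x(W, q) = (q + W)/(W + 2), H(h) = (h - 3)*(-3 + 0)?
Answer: 16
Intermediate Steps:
H(h) = 9 - 3*h (H(h) = (-3 + h)*(-3) = 9 - 3*h)
x(W, q) = (W + q)/(2 + W)
c(O) = 4 + O
(c(x(3, H(-1))) - 11)² = ((4 + (3 + (9 - 3*(-1)))/(2 + 3)) - 11)² = ((4 + (3 + (9 + 3))/5) - 11)² = ((4 + (3 + 12)/5) - 11)² = ((4 + (⅕)*15) - 11)² = ((4 + 3) - 11)² = (7 - 11)² = (-4)² = 16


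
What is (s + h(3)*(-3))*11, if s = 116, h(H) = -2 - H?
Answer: 1441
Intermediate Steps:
(s + h(3)*(-3))*11 = (116 + (-2 - 1*3)*(-3))*11 = (116 + (-2 - 3)*(-3))*11 = (116 - 5*(-3))*11 = (116 + 15)*11 = 131*11 = 1441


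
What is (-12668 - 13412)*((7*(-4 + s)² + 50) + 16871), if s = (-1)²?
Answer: -442942720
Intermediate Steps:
s = 1
(-12668 - 13412)*((7*(-4 + s)² + 50) + 16871) = (-12668 - 13412)*((7*(-4 + 1)² + 50) + 16871) = -26080*((7*(-3)² + 50) + 16871) = -26080*((7*9 + 50) + 16871) = -26080*((63 + 50) + 16871) = -26080*(113 + 16871) = -26080*16984 = -442942720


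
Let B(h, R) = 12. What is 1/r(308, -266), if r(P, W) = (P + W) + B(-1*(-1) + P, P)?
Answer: 1/54 ≈ 0.018519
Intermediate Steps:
r(P, W) = 12 + P + W (r(P, W) = (P + W) + 12 = 12 + P + W)
1/r(308, -266) = 1/(12 + 308 - 266) = 1/54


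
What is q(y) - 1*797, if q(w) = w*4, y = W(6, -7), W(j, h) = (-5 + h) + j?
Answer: -821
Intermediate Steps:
W(j, h) = -5 + h + j
y = -6 (y = -5 - 7 + 6 = -6)
q(w) = 4*w
q(y) - 1*797 = 4*(-6) - 1*797 = -24 - 797 = -821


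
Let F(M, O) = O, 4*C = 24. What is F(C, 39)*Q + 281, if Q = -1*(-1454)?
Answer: 56987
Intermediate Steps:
C = 6 (C = (¼)*24 = 6)
Q = 1454
F(C, 39)*Q + 281 = 39*1454 + 281 = 56706 + 281 = 56987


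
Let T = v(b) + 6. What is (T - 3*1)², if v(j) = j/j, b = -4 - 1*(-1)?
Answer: 16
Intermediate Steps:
b = -3 (b = -4 + 1 = -3)
v(j) = 1
T = 7 (T = 1 + 6 = 7)
(T - 3*1)² = (7 - 3*1)² = (7 - 3)² = 4² = 16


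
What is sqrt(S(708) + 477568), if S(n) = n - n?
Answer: 8*sqrt(7462) ≈ 691.06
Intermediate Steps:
S(n) = 0
sqrt(S(708) + 477568) = sqrt(0 + 477568) = sqrt(477568) = 8*sqrt(7462)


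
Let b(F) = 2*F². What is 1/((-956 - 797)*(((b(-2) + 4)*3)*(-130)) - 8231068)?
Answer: -1/27028 ≈ -3.6999e-5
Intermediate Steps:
1/((-956 - 797)*(((b(-2) + 4)*3)*(-130)) - 8231068) = 1/((-956 - 797)*(((2*(-2)² + 4)*3)*(-130)) - 8231068) = 1/(-1753*(2*4 + 4)*3*(-130) - 8231068) = 1/(-1753*(8 + 4)*3*(-130) - 8231068) = 1/(-1753*12*3*(-130) - 8231068) = 1/(-63108*(-130) - 8231068) = 1/(-1753*(-4680) - 8231068) = 1/(8204040 - 8231068) = 1/(-27028) = -1/27028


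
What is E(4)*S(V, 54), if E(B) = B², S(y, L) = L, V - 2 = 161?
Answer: 864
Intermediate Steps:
V = 163 (V = 2 + 161 = 163)
E(4)*S(V, 54) = 4²*54 = 16*54 = 864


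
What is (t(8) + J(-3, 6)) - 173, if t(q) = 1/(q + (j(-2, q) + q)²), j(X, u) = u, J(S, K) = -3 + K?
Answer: -44879/264 ≈ -170.00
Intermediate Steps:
t(q) = 1/(q + 4*q²) (t(q) = 1/(q + (q + q)²) = 1/(q + (2*q)²) = 1/(q + 4*q²))
(t(8) + J(-3, 6)) - 173 = (1/(8*(1 + 4*8)) + (-3 + 6)) - 173 = (1/(8*(1 + 32)) + 3) - 173 = ((⅛)/33 + 3) - 173 = ((⅛)*(1/33) + 3) - 173 = (1/264 + 3) - 173 = 793/264 - 173 = -44879/264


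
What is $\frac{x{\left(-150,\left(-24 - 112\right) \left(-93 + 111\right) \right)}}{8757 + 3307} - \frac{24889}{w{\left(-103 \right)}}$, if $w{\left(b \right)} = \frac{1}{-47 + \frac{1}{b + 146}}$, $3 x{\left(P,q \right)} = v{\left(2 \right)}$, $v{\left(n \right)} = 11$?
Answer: $\frac{1819581030233}{1556256} \approx 1.1692 \cdot 10^{6}$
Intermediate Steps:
$x{\left(P,q \right)} = \frac{11}{3}$ ($x{\left(P,q \right)} = \frac{1}{3} \cdot 11 = \frac{11}{3}$)
$w{\left(b \right)} = \frac{1}{-47 + \frac{1}{146 + b}}$
$\frac{x{\left(-150,\left(-24 - 112\right) \left(-93 + 111\right) \right)}}{8757 + 3307} - \frac{24889}{w{\left(-103 \right)}} = \frac{11}{3 \left(8757 + 3307\right)} - \frac{24889}{\frac{1}{6861 + 47 \left(-103\right)} \left(-146 - -103\right)} = \frac{11}{3 \cdot 12064} - \frac{24889}{\frac{1}{6861 - 4841} \left(-146 + 103\right)} = \frac{11}{3} \cdot \frac{1}{12064} - \frac{24889}{\frac{1}{2020} \left(-43\right)} = \frac{11}{36192} - \frac{24889}{\frac{1}{2020} \left(-43\right)} = \frac{11}{36192} - \frac{24889}{- \frac{43}{2020}} = \frac{11}{36192} - - \frac{50275780}{43} = \frac{11}{36192} + \frac{50275780}{43} = \frac{1819581030233}{1556256}$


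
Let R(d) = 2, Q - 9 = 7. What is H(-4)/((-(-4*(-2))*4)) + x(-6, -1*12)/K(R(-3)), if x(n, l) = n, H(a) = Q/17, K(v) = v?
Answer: -103/34 ≈ -3.0294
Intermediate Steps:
Q = 16 (Q = 9 + 7 = 16)
H(a) = 16/17
H(-4)/((-(-4*(-2))*4)) + x(-6, -1*12)/K(R(-3)) = 16/(17*((-(-4*(-2))*4))) - 6/2 = 16/(17*((-8*4))) - 6*1/2 = 16/(17*((-1*32))) - 3 = (16/17)/(-32) - 3 = (16/17)*(-1/32) - 3 = -1/34 - 3 = -103/34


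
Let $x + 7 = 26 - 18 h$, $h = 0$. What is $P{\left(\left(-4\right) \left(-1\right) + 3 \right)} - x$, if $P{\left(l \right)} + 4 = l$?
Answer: $-16$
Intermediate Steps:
$P{\left(l \right)} = -4 + l$
$x = 19$ ($x = -7 + \left(26 - 0\right) = -7 + \left(26 + 0\right) = -7 + 26 = 19$)
$P{\left(\left(-4\right) \left(-1\right) + 3 \right)} - x = \left(-4 + \left(\left(-4\right) \left(-1\right) + 3\right)\right) - 19 = \left(-4 + \left(4 + 3\right)\right) - 19 = \left(-4 + 7\right) - 19 = 3 - 19 = -16$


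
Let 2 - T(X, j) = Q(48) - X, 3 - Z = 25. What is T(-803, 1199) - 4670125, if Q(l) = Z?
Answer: -4670904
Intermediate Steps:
Z = -22 (Z = 3 - 1*25 = 3 - 25 = -22)
Q(l) = -22
T(X, j) = 24 + X (T(X, j) = 2 - (-22 - X) = 2 + (22 + X) = 24 + X)
T(-803, 1199) - 4670125 = (24 - 803) - 4670125 = -779 - 4670125 = -4670904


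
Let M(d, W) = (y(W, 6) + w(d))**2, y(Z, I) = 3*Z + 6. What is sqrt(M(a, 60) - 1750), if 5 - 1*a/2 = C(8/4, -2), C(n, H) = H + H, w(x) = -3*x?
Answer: sqrt(15674) ≈ 125.20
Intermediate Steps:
C(n, H) = 2*H
y(Z, I) = 6 + 3*Z
a = 18 (a = 10 - 4*(-2) = 10 - 2*(-4) = 10 + 8 = 18)
M(d, W) = (6 - 3*d + 3*W)**2 (M(d, W) = ((6 + 3*W) - 3*d)**2 = (6 - 3*d + 3*W)**2)
sqrt(M(a, 60) - 1750) = sqrt(9*(2 + 60 - 1*18)**2 - 1750) = sqrt(9*(2 + 60 - 18)**2 - 1750) = sqrt(9*44**2 - 1750) = sqrt(9*1936 - 1750) = sqrt(17424 - 1750) = sqrt(15674)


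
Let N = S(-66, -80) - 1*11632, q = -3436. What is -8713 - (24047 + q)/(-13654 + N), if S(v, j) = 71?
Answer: -219677684/25215 ≈ -8712.2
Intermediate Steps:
N = -11561 (N = 71 - 1*11632 = 71 - 11632 = -11561)
-8713 - (24047 + q)/(-13654 + N) = -8713 - (24047 - 3436)/(-13654 - 11561) = -8713 - 20611/(-25215) = -8713 - 20611*(-1)/25215 = -8713 - 1*(-20611/25215) = -8713 + 20611/25215 = -219677684/25215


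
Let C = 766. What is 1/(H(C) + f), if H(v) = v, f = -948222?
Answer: -1/947456 ≈ -1.0555e-6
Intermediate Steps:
1/(H(C) + f) = 1/(766 - 948222) = 1/(-947456) = -1/947456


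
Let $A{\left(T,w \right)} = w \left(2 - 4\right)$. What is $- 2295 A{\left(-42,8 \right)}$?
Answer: $36720$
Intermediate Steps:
$A{\left(T,w \right)} = - 2 w$ ($A{\left(T,w \right)} = w \left(2 - 4\right) = w \left(-2\right) = - 2 w$)
$- 2295 A{\left(-42,8 \right)} = - 2295 \left(\left(-2\right) 8\right) = \left(-2295\right) \left(-16\right) = 36720$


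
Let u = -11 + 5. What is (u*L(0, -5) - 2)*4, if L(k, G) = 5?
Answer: -128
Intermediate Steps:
u = -6
(u*L(0, -5) - 2)*4 = (-6*5 - 2)*4 = (-30 - 2)*4 = -32*4 = -128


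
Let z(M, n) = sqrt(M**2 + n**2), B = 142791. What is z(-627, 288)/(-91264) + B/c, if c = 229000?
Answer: 142791/229000 - 39*sqrt(313)/91264 ≈ 0.61598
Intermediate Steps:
z(-627, 288)/(-91264) + B/c = sqrt((-627)**2 + 288**2)/(-91264) + 142791/229000 = sqrt(393129 + 82944)*(-1/91264) + 142791*(1/229000) = sqrt(476073)*(-1/91264) + 142791/229000 = (39*sqrt(313))*(-1/91264) + 142791/229000 = -39*sqrt(313)/91264 + 142791/229000 = 142791/229000 - 39*sqrt(313)/91264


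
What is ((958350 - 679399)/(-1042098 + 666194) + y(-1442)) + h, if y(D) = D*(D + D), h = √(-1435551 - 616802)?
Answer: 1563282211161/375904 + I*√2052353 ≈ 4.1587e+6 + 1432.6*I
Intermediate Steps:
h = I*√2052353 (h = √(-2052353) = I*√2052353 ≈ 1432.6*I)
y(D) = 2*D² (y(D) = D*(2*D) = 2*D²)
((958350 - 679399)/(-1042098 + 666194) + y(-1442)) + h = ((958350 - 679399)/(-1042098 + 666194) + 2*(-1442)²) + I*√2052353 = (278951/(-375904) + 2*2079364) + I*√2052353 = (278951*(-1/375904) + 4158728) + I*√2052353 = (-278951/375904 + 4158728) + I*√2052353 = 1563282211161/375904 + I*√2052353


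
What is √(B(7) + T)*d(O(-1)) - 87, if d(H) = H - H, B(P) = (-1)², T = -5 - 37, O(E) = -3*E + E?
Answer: -87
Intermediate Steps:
O(E) = -2*E
T = -42
B(P) = 1
d(H) = 0
√(B(7) + T)*d(O(-1)) - 87 = √(1 - 42)*0 - 87 = √(-41)*0 - 87 = (I*√41)*0 - 87 = 0 - 87 = -87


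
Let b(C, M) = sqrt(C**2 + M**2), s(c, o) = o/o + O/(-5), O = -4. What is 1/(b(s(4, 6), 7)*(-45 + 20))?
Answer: -sqrt(1306)/6530 ≈ -0.0055342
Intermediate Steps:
s(c, o) = 9/5 (s(c, o) = o/o - 4/(-5) = 1 - 4*(-1/5) = 1 + 4/5 = 9/5)
1/(b(s(4, 6), 7)*(-45 + 20)) = 1/(sqrt((9/5)**2 + 7**2)*(-45 + 20)) = 1/(sqrt(81/25 + 49)*(-25)) = 1/(sqrt(1306/25)*(-25)) = 1/((sqrt(1306)/5)*(-25)) = 1/(-5*sqrt(1306)) = -sqrt(1306)/6530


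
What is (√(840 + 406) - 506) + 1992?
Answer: 1486 + √1246 ≈ 1521.3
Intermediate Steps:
(√(840 + 406) - 506) + 1992 = (√1246 - 506) + 1992 = (-506 + √1246) + 1992 = 1486 + √1246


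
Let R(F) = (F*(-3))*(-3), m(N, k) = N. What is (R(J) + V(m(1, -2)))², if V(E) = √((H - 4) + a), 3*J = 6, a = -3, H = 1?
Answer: (18 + I*√6)² ≈ 318.0 + 88.182*I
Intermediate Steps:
J = 2 (J = (⅓)*6 = 2)
R(F) = 9*F (R(F) = -3*F*(-3) = 9*F)
V(E) = I*√6 (V(E) = √((1 - 4) - 3) = √(-3 - 3) = √(-6) = I*√6)
(R(J) + V(m(1, -2)))² = (9*2 + I*√6)² = (18 + I*√6)²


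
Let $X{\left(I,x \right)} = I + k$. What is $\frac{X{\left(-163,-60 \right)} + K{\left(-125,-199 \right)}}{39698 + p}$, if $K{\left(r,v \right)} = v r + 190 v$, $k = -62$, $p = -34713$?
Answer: $- \frac{2632}{997} \approx -2.6399$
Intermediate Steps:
$K{\left(r,v \right)} = 190 v + r v$ ($K{\left(r,v \right)} = r v + 190 v = 190 v + r v$)
$X{\left(I,x \right)} = -62 + I$ ($X{\left(I,x \right)} = I - 62 = -62 + I$)
$\frac{X{\left(-163,-60 \right)} + K{\left(-125,-199 \right)}}{39698 + p} = \frac{\left(-62 - 163\right) - 199 \left(190 - 125\right)}{39698 - 34713} = \frac{-225 - 12935}{4985} = \left(-225 - 12935\right) \frac{1}{4985} = \left(-13160\right) \frac{1}{4985} = - \frac{2632}{997}$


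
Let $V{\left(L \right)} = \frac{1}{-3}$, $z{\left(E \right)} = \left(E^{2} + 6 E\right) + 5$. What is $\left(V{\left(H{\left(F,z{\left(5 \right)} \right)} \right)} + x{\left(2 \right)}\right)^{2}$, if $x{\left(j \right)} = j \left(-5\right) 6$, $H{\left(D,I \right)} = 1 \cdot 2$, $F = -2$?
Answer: $\frac{32761}{9} \approx 3640.1$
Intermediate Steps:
$z{\left(E \right)} = 5 + E^{2} + 6 E$
$H{\left(D,I \right)} = 2$
$x{\left(j \right)} = - 30 j$ ($x{\left(j \right)} = - 5 j 6 = - 30 j$)
$V{\left(L \right)} = - \frac{1}{3}$
$\left(V{\left(H{\left(F,z{\left(5 \right)} \right)} \right)} + x{\left(2 \right)}\right)^{2} = \left(- \frac{1}{3} - 60\right)^{2} = \left(- \frac{181}{3}\right)^{2} = \frac{32761}{9}$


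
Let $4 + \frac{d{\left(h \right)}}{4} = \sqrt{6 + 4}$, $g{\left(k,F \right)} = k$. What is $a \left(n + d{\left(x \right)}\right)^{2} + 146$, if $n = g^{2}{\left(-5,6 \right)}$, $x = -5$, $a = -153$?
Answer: $-36727 - 11016 \sqrt{10} \approx -71563.0$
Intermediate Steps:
$d{\left(h \right)} = -16 + 4 \sqrt{10}$ ($d{\left(h \right)} = -16 + 4 \sqrt{6 + 4} = -16 + 4 \sqrt{10}$)
$n = 25$ ($n = \left(-5\right)^{2} = 25$)
$a \left(n + d{\left(x \right)}\right)^{2} + 146 = - 153 \left(25 - \left(16 - 4 \sqrt{10}\right)\right)^{2} + 146 = - 153 \left(9 + 4 \sqrt{10}\right)^{2} + 146 = 146 - 153 \left(9 + 4 \sqrt{10}\right)^{2}$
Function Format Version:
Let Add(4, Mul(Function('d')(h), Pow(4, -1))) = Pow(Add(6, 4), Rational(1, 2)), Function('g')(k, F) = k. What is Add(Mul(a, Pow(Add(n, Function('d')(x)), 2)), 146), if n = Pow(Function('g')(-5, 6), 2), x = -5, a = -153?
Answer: Add(-36727, Mul(-11016, Pow(10, Rational(1, 2)))) ≈ -71563.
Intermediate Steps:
Function('d')(h) = Add(-16, Mul(4, Pow(10, Rational(1, 2)))) (Function('d')(h) = Add(-16, Mul(4, Pow(Add(6, 4), Rational(1, 2)))) = Add(-16, Mul(4, Pow(10, Rational(1, 2)))))
n = 25 (n = Pow(-5, 2) = 25)
Add(Mul(a, Pow(Add(n, Function('d')(x)), 2)), 146) = Add(Mul(-153, Pow(Add(25, Add(-16, Mul(4, Pow(10, Rational(1, 2))))), 2)), 146) = Add(Mul(-153, Pow(Add(9, Mul(4, Pow(10, Rational(1, 2)))), 2)), 146) = Add(146, Mul(-153, Pow(Add(9, Mul(4, Pow(10, Rational(1, 2)))), 2)))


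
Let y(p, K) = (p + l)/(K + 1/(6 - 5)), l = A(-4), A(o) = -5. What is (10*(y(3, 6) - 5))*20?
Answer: -7400/7 ≈ -1057.1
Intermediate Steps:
l = -5
y(p, K) = (-5 + p)/(1 + K) (y(p, K) = (p - 5)/(K + 1/(6 - 5)) = (-5 + p)/(K + 1/1) = (-5 + p)/(K + 1) = (-5 + p)/(1 + K))
(10*(y(3, 6) - 5))*20 = (10*((-5 + 3)/(1 + 6) - 5))*20 = (10*(-2/7 - 5))*20 = (10*(-37/7))*20 = -370/7*20 = -7400/7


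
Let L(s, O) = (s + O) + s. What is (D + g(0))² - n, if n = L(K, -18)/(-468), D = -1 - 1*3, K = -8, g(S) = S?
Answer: 3727/234 ≈ 15.927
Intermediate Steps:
D = -4 (D = -1 - 3 = -4)
L(s, O) = O + 2*s (L(s, O) = (O + s) + s = O + 2*s)
n = 17/234 (n = (-18 + 2*(-8))/(-468) = (-18 - 16)*(-1/468) = -34*(-1/468) = 17/234 ≈ 0.072650)
(D + g(0))² - n = (-4 + 0)² - 1*17/234 = (-4)² - 17/234 = 16 - 17/234 = 3727/234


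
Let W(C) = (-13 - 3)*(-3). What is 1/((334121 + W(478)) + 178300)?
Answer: 1/512469 ≈ 1.9513e-6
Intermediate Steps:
W(C) = 48 (W(C) = -16*(-3) = 48)
1/((334121 + W(478)) + 178300) = 1/((334121 + 48) + 178300) = 1/(334169 + 178300) = 1/512469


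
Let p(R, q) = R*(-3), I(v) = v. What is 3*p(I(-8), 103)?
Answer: 72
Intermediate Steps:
p(R, q) = -3*R
3*p(I(-8), 103) = 3*(-3*(-8)) = 3*24 = 72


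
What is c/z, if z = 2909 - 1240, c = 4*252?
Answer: 1008/1669 ≈ 0.60395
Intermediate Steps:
c = 1008
z = 1669
c/z = 1008/1669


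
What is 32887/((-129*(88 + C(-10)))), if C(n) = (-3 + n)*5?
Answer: -32887/2967 ≈ -11.084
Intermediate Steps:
C(n) = -15 + 5*n
32887/((-129*(88 + C(-10)))) = 32887/((-129*(88 + (-15 + 5*(-10))))) = 32887/((-129*(88 + (-15 - 50)))) = 32887/((-129*(88 - 65))) = 32887/((-129*23)) = 32887/(-2967) = 32887*(-1/2967) = -32887/2967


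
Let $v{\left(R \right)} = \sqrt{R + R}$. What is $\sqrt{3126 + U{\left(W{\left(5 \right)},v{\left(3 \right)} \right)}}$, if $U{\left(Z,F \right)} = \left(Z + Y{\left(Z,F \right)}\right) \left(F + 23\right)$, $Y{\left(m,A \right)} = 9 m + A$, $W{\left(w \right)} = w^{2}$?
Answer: $\sqrt{8882 + 273 \sqrt{6}} \approx 97.728$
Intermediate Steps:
$Y{\left(m,A \right)} = A + 9 m$
$v{\left(R \right)} = \sqrt{2} \sqrt{R}$ ($v{\left(R \right)} = \sqrt{2 R} = \sqrt{2} \sqrt{R}$)
$U{\left(Z,F \right)} = \left(23 + F\right) \left(F + 10 Z\right)$ ($U{\left(Z,F \right)} = \left(Z + \left(F + 9 Z\right)\right) \left(F + 23\right) = \left(F + 10 Z\right) \left(23 + F\right) = \left(23 + F\right) \left(F + 10 Z\right)$)
$\sqrt{3126 + U{\left(W{\left(5 \right)},v{\left(3 \right)} \right)}} = \sqrt{3126 + \left(\left(\sqrt{2} \sqrt{3}\right)^{2} + 23 \sqrt{2} \sqrt{3} + 230 \cdot 5^{2} + 10 \sqrt{2} \sqrt{3} \cdot 5^{2}\right)} = \sqrt{3126 + \left(\left(\sqrt{6}\right)^{2} + 23 \sqrt{6} + 230 \cdot 25 + 10 \sqrt{6} \cdot 25\right)} = \sqrt{3126 + \left(6 + 23 \sqrt{6} + 5750 + 250 \sqrt{6}\right)} = \sqrt{3126 + \left(5756 + 273 \sqrt{6}\right)} = \sqrt{8882 + 273 \sqrt{6}}$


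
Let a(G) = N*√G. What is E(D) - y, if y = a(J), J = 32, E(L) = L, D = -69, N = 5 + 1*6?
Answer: -69 - 44*√2 ≈ -131.23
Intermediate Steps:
N = 11 (N = 5 + 6 = 11)
a(G) = 11*√G
y = 44*√2 (y = 11*√32 = 11*(4*√2) = 44*√2 ≈ 62.225)
E(D) - y = -69 - 44*√2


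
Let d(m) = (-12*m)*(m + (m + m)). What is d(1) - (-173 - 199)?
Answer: 336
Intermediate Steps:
d(m) = -36*m**2 (d(m) = (-12*m)*(m + 2*m) = (-12*m)*(3*m) = -36*m**2)
d(1) - (-173 - 199) = -36*1**2 - (-173 - 199) = -36*1 - 1*(-372) = -36 + 372 = 336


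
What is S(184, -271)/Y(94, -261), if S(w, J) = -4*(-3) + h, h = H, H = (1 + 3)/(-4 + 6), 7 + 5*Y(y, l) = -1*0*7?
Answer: -10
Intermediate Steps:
Y(y, l) = -7/5 (Y(y, l) = -7/5 + (-1*0*7)/5 = -7/5 + (0*7)/5 = -7/5 + (⅕)*0 = -7/5 + 0 = -7/5)
H = 2 (H = 4/2 = 4*(½) = 2)
h = 2
S(w, J) = 14 (S(w, J) = -4*(-3) + 2 = 12 + 2 = 14)
S(184, -271)/Y(94, -261) = 14/(-7/5) = 14*(-5/7) = -10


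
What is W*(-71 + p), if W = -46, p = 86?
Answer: -690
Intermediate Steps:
W*(-71 + p) = -46*(-71 + 86) = -46*15 = -690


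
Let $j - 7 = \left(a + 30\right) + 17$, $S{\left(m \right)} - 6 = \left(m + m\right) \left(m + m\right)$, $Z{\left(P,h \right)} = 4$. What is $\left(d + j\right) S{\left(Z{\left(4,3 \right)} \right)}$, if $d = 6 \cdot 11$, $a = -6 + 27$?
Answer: $9870$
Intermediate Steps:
$a = 21$
$S{\left(m \right)} = 6 + 4 m^{2}$ ($S{\left(m \right)} = 6 + \left(m + m\right) \left(m + m\right) = 6 + 2 m 2 m = 6 + 4 m^{2}$)
$d = 66$
$j = 75$ ($j = 7 + \left(\left(21 + 30\right) + 17\right) = 7 + \left(51 + 17\right) = 7 + 68 = 75$)
$\left(d + j\right) S{\left(Z{\left(4,3 \right)} \right)} = \left(66 + 75\right) \left(6 + 4 \cdot 4^{2}\right) = 141 \left(6 + 4 \cdot 16\right) = 141 \left(6 + 64\right) = 141 \cdot 70 = 9870$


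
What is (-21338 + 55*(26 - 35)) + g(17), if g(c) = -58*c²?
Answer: -38595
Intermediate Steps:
(-21338 + 55*(26 - 35)) + g(17) = (-21338 + 55*(26 - 35)) - 58*17² = (-21338 + 55*(-9)) - 58*289 = (-21338 - 495) - 16762 = -21833 - 16762 = -38595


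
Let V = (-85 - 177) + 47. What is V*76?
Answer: -16340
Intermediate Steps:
V = -215 (V = -262 + 47 = -215)
V*76 = -215*76 = -16340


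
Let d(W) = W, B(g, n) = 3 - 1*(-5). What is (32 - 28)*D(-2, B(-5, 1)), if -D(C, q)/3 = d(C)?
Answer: 24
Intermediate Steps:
B(g, n) = 8 (B(g, n) = 3 + 5 = 8)
D(C, q) = -3*C
(32 - 28)*D(-2, B(-5, 1)) = (32 - 28)*(-3*(-2)) = 4*6 = 24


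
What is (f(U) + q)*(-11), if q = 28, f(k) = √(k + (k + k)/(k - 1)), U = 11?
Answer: -308 - 11*√330/5 ≈ -347.96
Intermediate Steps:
f(k) = √(k + 2*k/(-1 + k)) (f(k) = √(k + (2*k)/(-1 + k)) = √(k + 2*k/(-1 + k)))
(f(U) + q)*(-11) = (√(11*(1 + 11)/(-1 + 11)) + 28)*(-11) = (√(11*12/10) + 28)*(-11) = (√(11*(⅒)*12) + 28)*(-11) = (√(66/5) + 28)*(-11) = (√330/5 + 28)*(-11) = (28 + √330/5)*(-11) = -308 - 11*√330/5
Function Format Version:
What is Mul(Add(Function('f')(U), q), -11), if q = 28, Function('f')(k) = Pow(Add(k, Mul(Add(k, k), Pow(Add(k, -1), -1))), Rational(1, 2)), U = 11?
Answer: Add(-308, Mul(Rational(-11, 5), Pow(330, Rational(1, 2)))) ≈ -347.96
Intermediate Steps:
Function('f')(k) = Pow(Add(k, Mul(2, k, Pow(Add(-1, k), -1))), Rational(1, 2)) (Function('f')(k) = Pow(Add(k, Mul(Mul(2, k), Pow(Add(-1, k), -1))), Rational(1, 2)) = Pow(Add(k, Mul(2, k, Pow(Add(-1, k), -1))), Rational(1, 2)))
Mul(Add(Function('f')(U), q), -11) = Mul(Add(Pow(Mul(11, Pow(Add(-1, 11), -1), Add(1, 11)), Rational(1, 2)), 28), -11) = Mul(Add(Pow(Mul(11, Pow(10, -1), 12), Rational(1, 2)), 28), -11) = Mul(Add(Pow(Mul(11, Rational(1, 10), 12), Rational(1, 2)), 28), -11) = Mul(Add(Pow(Rational(66, 5), Rational(1, 2)), 28), -11) = Mul(Add(Mul(Rational(1, 5), Pow(330, Rational(1, 2))), 28), -11) = Mul(Add(28, Mul(Rational(1, 5), Pow(330, Rational(1, 2)))), -11) = Add(-308, Mul(Rational(-11, 5), Pow(330, Rational(1, 2))))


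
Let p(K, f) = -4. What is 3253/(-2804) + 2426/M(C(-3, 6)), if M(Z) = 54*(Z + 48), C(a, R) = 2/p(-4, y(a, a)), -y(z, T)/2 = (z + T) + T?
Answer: -1541441/7192260 ≈ -0.21432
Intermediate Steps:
y(z, T) = -4*T - 2*z (y(z, T) = -2*((z + T) + T) = -2*((T + z) + T) = -2*(z + 2*T) = -4*T - 2*z)
C(a, R) = -½ (C(a, R) = 2/(-4) = 2*(-¼) = -½)
M(Z) = 2592 + 54*Z (M(Z) = 54*(48 + Z) = 2592 + 54*Z)
3253/(-2804) + 2426/M(C(-3, 6)) = 3253/(-2804) + 2426/(2592 + 54*(-½)) = 3253*(-1/2804) + 2426/(2592 - 27) = -3253/2804 + 2426/2565 = -1541441/7192260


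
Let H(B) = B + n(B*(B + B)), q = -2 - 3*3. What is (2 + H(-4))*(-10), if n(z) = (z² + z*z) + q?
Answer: -20350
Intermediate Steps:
q = -11 (q = -2 - 1*9 = -2 - 9 = -11)
n(z) = -11 + 2*z² (n(z) = (z² + z*z) - 11 = (z² + z²) - 11 = 2*z² - 11 = -11 + 2*z²)
H(B) = -11 + B + 8*B⁴ (H(B) = B + (-11 + 2*(B*(B + B))²) = B + (-11 + 2*(B*(2*B))²) = B + (-11 + 2*(2*B²)²) = B + (-11 + 2*(4*B⁴)) = B + (-11 + 8*B⁴) = -11 + B + 8*B⁴)
(2 + H(-4))*(-10) = (2 + (-11 - 4 + 8*(-4)⁴))*(-10) = (2 + (-11 - 4 + 8*256))*(-10) = (2 + (-11 - 4 + 2048))*(-10) = (2 + 2033)*(-10) = 2035*(-10) = -20350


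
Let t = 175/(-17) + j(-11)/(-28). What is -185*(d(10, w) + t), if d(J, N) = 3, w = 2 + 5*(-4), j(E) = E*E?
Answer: 1022865/476 ≈ 2148.9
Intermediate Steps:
j(E) = E²
w = -18 (w = 2 - 20 = -18)
t = -6957/476 (t = 175/(-17) + (-11)²/(-28) = 175*(-1/17) + 121*(-1/28) = -175/17 - 121/28 = -6957/476 ≈ -14.616)
-185*(d(10, w) + t) = -185*(3 - 6957/476) = -185*(-5529/476) = 1022865/476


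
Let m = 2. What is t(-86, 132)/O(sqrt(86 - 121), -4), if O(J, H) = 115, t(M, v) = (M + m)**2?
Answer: 7056/115 ≈ 61.357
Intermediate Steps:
t(M, v) = (2 + M)**2 (t(M, v) = (M + 2)**2 = (2 + M)**2)
t(-86, 132)/O(sqrt(86 - 121), -4) = (2 - 86)**2/115 = (-84)**2*(1/115) = 7056*(1/115) = 7056/115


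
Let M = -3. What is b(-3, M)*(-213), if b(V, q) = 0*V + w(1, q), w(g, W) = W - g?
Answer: 852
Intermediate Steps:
b(V, q) = -1 + q (b(V, q) = 0*V + (q - 1*1) = 0 + (q - 1) = 0 + (-1 + q) = -1 + q)
b(-3, M)*(-213) = (-1 - 3)*(-213) = -4*(-213) = 852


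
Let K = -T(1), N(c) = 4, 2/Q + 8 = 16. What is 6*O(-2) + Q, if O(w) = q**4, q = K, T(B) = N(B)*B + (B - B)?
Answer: 6145/4 ≈ 1536.3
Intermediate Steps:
Q = 1/4 (Q = 2/(-8 + 16) = 2/8 = 2*(1/8) = 1/4 ≈ 0.25000)
T(B) = 4*B (T(B) = 4*B + (B - B) = 4*B + 0 = 4*B)
K = -4 ≈ -4.0000
q = -4
O(w) = 256 (O(w) = (-4)**4 = 256)
6*O(-2) + Q = 6*256 + 1/4 = 1536 + 1/4 = 6145/4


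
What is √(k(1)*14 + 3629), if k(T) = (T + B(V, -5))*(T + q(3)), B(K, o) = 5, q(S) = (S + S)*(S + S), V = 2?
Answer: √6737 ≈ 82.079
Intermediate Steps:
q(S) = 4*S² (q(S) = (2*S)*(2*S) = 4*S²)
k(T) = (5 + T)*(36 + T) (k(T) = (T + 5)*(T + 4*3²) = (5 + T)*(T + 4*9) = (5 + T)*(T + 36) = (5 + T)*(36 + T))
√(k(1)*14 + 3629) = √((180 + 1² + 41*1)*14 + 3629) = √((180 + 1 + 41)*14 + 3629) = √(222*14 + 3629) = √(3108 + 3629) = √6737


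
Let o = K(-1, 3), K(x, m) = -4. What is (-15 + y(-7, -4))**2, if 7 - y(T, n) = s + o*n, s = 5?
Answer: 841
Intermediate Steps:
o = -4
y(T, n) = 2 + 4*n (y(T, n) = 7 - (5 - 4*n) = 7 + (-5 + 4*n) = 2 + 4*n)
(-15 + y(-7, -4))**2 = (-15 + (2 + 4*(-4)))**2 = (-15 + (2 - 16))**2 = (-15 - 14)**2 = (-29)**2 = 841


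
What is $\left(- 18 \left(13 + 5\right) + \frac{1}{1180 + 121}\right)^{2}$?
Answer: $\frac{177681639529}{1692601} \approx 1.0498 \cdot 10^{5}$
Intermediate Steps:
$\left(- 18 \left(13 + 5\right) + \frac{1}{1180 + 121}\right)^{2} = \left(\left(-18\right) 18 + \frac{1}{1301}\right)^{2} = \left(-324 + \frac{1}{1301}\right)^{2} = \left(- \frac{421523}{1301}\right)^{2} = \frac{177681639529}{1692601}$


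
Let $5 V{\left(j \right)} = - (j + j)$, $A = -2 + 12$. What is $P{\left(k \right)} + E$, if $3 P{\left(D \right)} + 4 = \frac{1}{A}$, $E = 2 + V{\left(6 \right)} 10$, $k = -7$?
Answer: $- \frac{233}{10} \approx -23.3$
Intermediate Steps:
$A = 10$
$V{\left(j \right)} = - \frac{2 j}{5}$ ($V{\left(j \right)} = \frac{\left(-1\right) \left(j + j\right)}{5} = \frac{\left(-1\right) 2 j}{5} = \frac{\left(-2\right) j}{5} = - \frac{2 j}{5}$)
$E = -22$ ($E = 2 + \left(- \frac{2}{5}\right) 6 \cdot 10 = 2 - 24 = -22$)
$P{\left(D \right)} = - \frac{13}{10}$ ($P{\left(D \right)} = - \frac{4}{3} + \frac{1}{3 \cdot 10} = - \frac{4}{3} + \frac{1}{3} \cdot \frac{1}{10} = - \frac{4}{3} + \frac{1}{30} = - \frac{13}{10}$)
$P{\left(k \right)} + E = - \frac{13}{10} - 22 = - \frac{233}{10}$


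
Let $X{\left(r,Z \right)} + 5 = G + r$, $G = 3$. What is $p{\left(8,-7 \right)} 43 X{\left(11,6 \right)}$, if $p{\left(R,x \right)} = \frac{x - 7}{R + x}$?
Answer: $-5418$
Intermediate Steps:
$X{\left(r,Z \right)} = -2 + r$ ($X{\left(r,Z \right)} = -5 + \left(3 + r\right) = -2 + r$)
$p{\left(R,x \right)} = \frac{-7 + x}{R + x}$
$p{\left(8,-7 \right)} 43 X{\left(11,6 \right)} = \frac{-7 - 7}{8 - 7} \cdot 43 \left(-2 + 11\right) = 1^{-1} \left(-14\right) 43 \cdot 9 = 1 \left(-14\right) 43 \cdot 9 = \left(-14\right) 43 \cdot 9 = \left(-602\right) 9 = -5418$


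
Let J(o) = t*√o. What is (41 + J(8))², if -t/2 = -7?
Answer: 3249 + 2296*√2 ≈ 6496.0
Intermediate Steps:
t = 14 (t = -2*(-7) = 14)
J(o) = 14*√o
(41 + J(8))² = (41 + 14*√8)² = (41 + 14*(2*√2))² = (41 + 28*√2)²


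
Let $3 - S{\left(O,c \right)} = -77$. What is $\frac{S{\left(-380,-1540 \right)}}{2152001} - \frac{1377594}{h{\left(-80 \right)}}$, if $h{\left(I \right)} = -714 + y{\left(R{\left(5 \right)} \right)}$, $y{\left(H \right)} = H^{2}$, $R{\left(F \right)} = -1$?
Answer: $\frac{2964583722634}{1534376713} \approx 1932.1$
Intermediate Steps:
$S{\left(O,c \right)} = 80$ ($S{\left(O,c \right)} = 3 - -77 = 3 + 77 = 80$)
$h{\left(I \right)} = -713$ ($h{\left(I \right)} = -714 + \left(-1\right)^{2} = -714 + 1 = -713$)
$\frac{S{\left(-380,-1540 \right)}}{2152001} - \frac{1377594}{h{\left(-80 \right)}} = \frac{80}{2152001} - \frac{1377594}{-713} = 80 \cdot \frac{1}{2152001} - - \frac{1377594}{713} = \frac{80}{2152001} + \frac{1377594}{713} = \frac{2964583722634}{1534376713}$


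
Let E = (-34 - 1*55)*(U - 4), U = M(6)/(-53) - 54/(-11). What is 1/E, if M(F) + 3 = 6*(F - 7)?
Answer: -583/55981 ≈ -0.010414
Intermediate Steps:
M(F) = -45 + 6*F (M(F) = -3 + 6*(F - 7) = -3 + 6*(-7 + F) = -3 + (-42 + 6*F) = -45 + 6*F)
U = 2961/583 (U = (-45 + 6*6)/(-53) - 54/(-11) = (-45 + 36)*(-1/53) - 54*(-1/11) = -9*(-1/53) + 54/11 = 9/53 + 54/11 = 2961/583 ≈ 5.0789)
E = -55981/583 (E = (-34 - 1*55)*(2961/583 - 4) = (-34 - 55)*(629/583) = -89*629/583 = -55981/583 ≈ -96.022)
1/E = 1/(-55981/583) = -583/55981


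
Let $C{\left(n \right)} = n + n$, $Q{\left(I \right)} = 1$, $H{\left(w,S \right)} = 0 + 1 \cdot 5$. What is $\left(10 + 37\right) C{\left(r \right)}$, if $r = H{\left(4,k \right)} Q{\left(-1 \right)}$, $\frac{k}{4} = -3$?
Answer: $470$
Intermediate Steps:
$k = -12$ ($k = 4 \left(-3\right) = -12$)
$H{\left(w,S \right)} = 5$ ($H{\left(w,S \right)} = 0 + 5 = 5$)
$r = 5$ ($r = 5 \cdot 1 = 5$)
$C{\left(n \right)} = 2 n$
$\left(10 + 37\right) C{\left(r \right)} = \left(10 + 37\right) 2 \cdot 5 = 47 \cdot 10 = 470$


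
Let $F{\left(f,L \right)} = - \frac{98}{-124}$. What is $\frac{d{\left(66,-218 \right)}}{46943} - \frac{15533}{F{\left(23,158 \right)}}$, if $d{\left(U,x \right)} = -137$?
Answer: $- \frac{922617859}{46943} \approx -19654.0$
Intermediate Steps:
$F{\left(f,L \right)} = \frac{49}{62}$ ($F{\left(f,L \right)} = \left(-98\right) \left(- \frac{1}{124}\right) = \frac{49}{62}$)
$\frac{d{\left(66,-218 \right)}}{46943} - \frac{15533}{F{\left(23,158 \right)}} = - \frac{137}{46943} - \frac{15533}{\frac{49}{62}} = \left(-137\right) \frac{1}{46943} - 19654 = - \frac{137}{46943} - 19654 = - \frac{922617859}{46943}$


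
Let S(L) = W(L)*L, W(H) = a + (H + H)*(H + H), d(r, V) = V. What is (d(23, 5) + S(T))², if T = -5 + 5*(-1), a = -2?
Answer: 15800625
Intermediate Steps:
W(H) = -2 + 4*H² (W(H) = -2 + (H + H)*(H + H) = -2 + (2*H)*(2*H) = -2 + 4*H²)
T = -10 (T = -5 - 5 = -10)
S(L) = L*(-2 + 4*L²) (S(L) = (-2 + 4*L²)*L = L*(-2 + 4*L²))
(d(23, 5) + S(T))² = (5 + (-2*(-10) + 4*(-10)³))² = (5 + (20 + 4*(-1000)))² = (5 + (20 - 4000))² = (5 - 3980)² = (-3975)² = 15800625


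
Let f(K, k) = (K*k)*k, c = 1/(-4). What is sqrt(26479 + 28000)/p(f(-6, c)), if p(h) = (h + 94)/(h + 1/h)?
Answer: -73*sqrt(54479)/2247 ≈ -7.5829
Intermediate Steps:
c = -1/4 ≈ -0.25000
f(K, k) = K*k**2
p(h) = (94 + h)/(h + 1/h)
sqrt(26479 + 28000)/p(f(-6, c)) = sqrt(26479 + 28000)/(((-6*(-1/4)**2)*(94 - 6*(-1/4)**2)/(1 + (-6*(-1/4)**2)**2))) = sqrt(54479)/(((-6*1/16)*(94 - 6*1/16)/(1 + (-6*1/16)**2))) = sqrt(54479)/((-3*(94 - 3/8)/(8*(1 + (-3/8)**2)))) = sqrt(54479)/((-3/8*749/8/(1 + 9/64))) = sqrt(54479)/((-3/8*749/8/73/64)) = sqrt(54479)/((-3/8*64/73*749/8)) = sqrt(54479)/(-2247/73) = sqrt(54479)*(-73/2247) = -73*sqrt(54479)/2247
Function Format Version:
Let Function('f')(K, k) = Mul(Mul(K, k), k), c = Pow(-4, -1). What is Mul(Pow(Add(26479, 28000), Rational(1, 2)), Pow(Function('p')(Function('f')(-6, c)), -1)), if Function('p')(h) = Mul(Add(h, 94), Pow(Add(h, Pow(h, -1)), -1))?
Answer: Mul(Rational(-73, 2247), Pow(54479, Rational(1, 2))) ≈ -7.5829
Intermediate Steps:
c = Rational(-1, 4) ≈ -0.25000
Function('f')(K, k) = Mul(K, Pow(k, 2))
Function('p')(h) = Mul(Pow(Add(h, Pow(h, -1)), -1), Add(94, h)) (Function('p')(h) = Mul(Add(94, h), Pow(Add(h, Pow(h, -1)), -1)) = Mul(Pow(Add(h, Pow(h, -1)), -1), Add(94, h)))
Mul(Pow(Add(26479, 28000), Rational(1, 2)), Pow(Function('p')(Function('f')(-6, c)), -1)) = Mul(Pow(Add(26479, 28000), Rational(1, 2)), Pow(Mul(Mul(-6, Pow(Rational(-1, 4), 2)), Pow(Add(1, Pow(Mul(-6, Pow(Rational(-1, 4), 2)), 2)), -1), Add(94, Mul(-6, Pow(Rational(-1, 4), 2)))), -1)) = Mul(Pow(54479, Rational(1, 2)), Pow(Mul(Mul(-6, Rational(1, 16)), Pow(Add(1, Pow(Mul(-6, Rational(1, 16)), 2)), -1), Add(94, Mul(-6, Rational(1, 16)))), -1)) = Mul(Pow(54479, Rational(1, 2)), Pow(Mul(Rational(-3, 8), Pow(Add(1, Pow(Rational(-3, 8), 2)), -1), Add(94, Rational(-3, 8))), -1)) = Mul(Pow(54479, Rational(1, 2)), Pow(Mul(Rational(-3, 8), Pow(Add(1, Rational(9, 64)), -1), Rational(749, 8)), -1)) = Mul(Pow(54479, Rational(1, 2)), Pow(Mul(Rational(-3, 8), Pow(Rational(73, 64), -1), Rational(749, 8)), -1)) = Mul(Pow(54479, Rational(1, 2)), Pow(Mul(Rational(-3, 8), Rational(64, 73), Rational(749, 8)), -1)) = Mul(Pow(54479, Rational(1, 2)), Pow(Rational(-2247, 73), -1)) = Mul(Pow(54479, Rational(1, 2)), Rational(-73, 2247)) = Mul(Rational(-73, 2247), Pow(54479, Rational(1, 2)))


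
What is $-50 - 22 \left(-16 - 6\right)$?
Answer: $434$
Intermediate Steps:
$-50 - 22 \left(-16 - 6\right) = -50 - -484 = -50 + 484 = 434$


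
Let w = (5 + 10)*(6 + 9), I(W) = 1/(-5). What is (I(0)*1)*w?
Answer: -45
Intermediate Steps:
I(W) = -1/5
w = 225 (w = 15*15 = 225)
(I(0)*1)*w = -1/5*1*225 = -1/5*225 = -45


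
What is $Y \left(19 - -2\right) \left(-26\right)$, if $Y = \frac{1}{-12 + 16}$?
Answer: $- \frac{273}{2} \approx -136.5$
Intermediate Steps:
$Y = \frac{1}{4} \approx 0.25$
$Y \left(19 - -2\right) \left(-26\right) = \frac{19 - -2}{4} \left(-26\right) = \frac{19 + 2}{4} \left(-26\right) = \frac{1}{4} \cdot 21 \left(-26\right) = \frac{21}{4} \left(-26\right) = - \frac{273}{2}$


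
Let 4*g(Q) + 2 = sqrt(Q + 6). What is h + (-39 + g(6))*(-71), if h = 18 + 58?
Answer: 5761/2 - 71*sqrt(3)/2 ≈ 2819.0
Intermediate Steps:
g(Q) = -1/2 + sqrt(6 + Q)/4 (g(Q) = -1/2 + sqrt(Q + 6)/4 = -1/2 + sqrt(6 + Q)/4)
h = 76
h + (-39 + g(6))*(-71) = 76 + (-39 + (-1/2 + sqrt(6 + 6)/4))*(-71) = 76 + (-39 + (-1/2 + sqrt(12)/4))*(-71) = 76 + (-39 + (-1/2 + (2*sqrt(3))/4))*(-71) = 76 + (-39 + (-1/2 + sqrt(3)/2))*(-71) = 76 + (-79/2 + sqrt(3)/2)*(-71) = 76 + (5609/2 - 71*sqrt(3)/2) = 5761/2 - 71*sqrt(3)/2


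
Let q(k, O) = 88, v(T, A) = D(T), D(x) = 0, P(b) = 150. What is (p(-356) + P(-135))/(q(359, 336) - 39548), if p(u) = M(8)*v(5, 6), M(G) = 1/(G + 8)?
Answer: -15/3946 ≈ -0.0038013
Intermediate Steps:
v(T, A) = 0
M(G) = 1/(8 + G)
p(u) = 0 (p(u) = 0/(8 + 8) = 0/16 = (1/16)*0 = 0)
(p(-356) + P(-135))/(q(359, 336) - 39548) = (0 + 150)/(88 - 39548) = 150/(-39460) = 150*(-1/39460) = -15/3946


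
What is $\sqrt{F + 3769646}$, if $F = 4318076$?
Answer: $\sqrt{8087722} \approx 2843.9$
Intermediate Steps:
$\sqrt{F + 3769646} = \sqrt{4318076 + 3769646} = \sqrt{8087722}$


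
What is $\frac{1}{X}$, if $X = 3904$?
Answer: $\frac{1}{3904} \approx 0.00025615$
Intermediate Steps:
$\frac{1}{X} = \frac{1}{3904}$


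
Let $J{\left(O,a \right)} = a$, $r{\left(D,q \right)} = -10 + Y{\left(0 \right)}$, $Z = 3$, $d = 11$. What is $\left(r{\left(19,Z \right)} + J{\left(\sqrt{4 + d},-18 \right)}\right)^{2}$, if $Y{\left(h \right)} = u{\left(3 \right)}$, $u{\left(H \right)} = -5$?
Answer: $1089$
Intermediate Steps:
$Y{\left(h \right)} = -5$
$r{\left(D,q \right)} = -15$ ($r{\left(D,q \right)} = -10 - 5 = -15$)
$\left(r{\left(19,Z \right)} + J{\left(\sqrt{4 + d},-18 \right)}\right)^{2} = \left(-15 - 18\right)^{2} = \left(-33\right)^{2} = 1089$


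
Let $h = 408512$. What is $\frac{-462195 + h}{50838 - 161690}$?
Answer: $\frac{7669}{15836} \approx 0.48428$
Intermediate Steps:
$\frac{-462195 + h}{50838 - 161690} = \frac{-462195 + 408512}{50838 - 161690} = - \frac{53683}{-110852} = \left(-53683\right) \left(- \frac{1}{110852}\right) = \frac{7669}{15836}$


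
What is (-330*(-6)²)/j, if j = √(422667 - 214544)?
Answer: -11880*√208123/208123 ≈ -26.041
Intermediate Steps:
j = √208123 ≈ 456.21
(-330*(-6)²)/j = (-330*(-6)²)/(√208123) = (-330*36)*(√208123/208123) = -11880*√208123/208123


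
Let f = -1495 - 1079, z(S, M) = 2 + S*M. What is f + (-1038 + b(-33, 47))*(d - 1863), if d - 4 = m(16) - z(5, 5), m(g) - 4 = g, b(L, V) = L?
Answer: 1995912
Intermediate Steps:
z(S, M) = 2 + M*S
m(g) = 4 + g
f = -2574
d = -3 (d = 4 + ((4 + 16) - (2 + 5*5)) = 4 + (20 - (2 + 25)) = 4 + (20 - 1*27) = 4 + (20 - 27) = 4 - 7 = -3)
f + (-1038 + b(-33, 47))*(d - 1863) = -2574 + (-1038 - 33)*(-3 - 1863) = -2574 - 1071*(-1866) = -2574 + 1998486 = 1995912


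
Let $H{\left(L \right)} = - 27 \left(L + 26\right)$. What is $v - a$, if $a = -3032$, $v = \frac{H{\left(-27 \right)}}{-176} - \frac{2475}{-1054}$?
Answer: $\frac{281427635}{92752} \approx 3034.2$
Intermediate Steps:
$H{\left(L \right)} = -702 - 27 L$ ($H{\left(L \right)} = - 27 \left(26 + L\right) = -702 - 27 L$)
$v = \frac{203571}{92752}$ ($v = \frac{-702 - -729}{-176} - \frac{2475}{-1054} = \left(-702 + 729\right) \left(- \frac{1}{176}\right) - - \frac{2475}{1054} = 27 \left(- \frac{1}{176}\right) + \frac{2475}{1054} = - \frac{27}{176} + \frac{2475}{1054} = \frac{203571}{92752} \approx 2.1948$)
$v - a = \frac{203571}{92752} - -3032 = \frac{203571}{92752} + 3032 = \frac{281427635}{92752}$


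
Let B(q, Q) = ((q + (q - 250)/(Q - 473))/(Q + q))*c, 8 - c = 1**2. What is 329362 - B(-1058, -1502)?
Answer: 832619827153/2528000 ≈ 3.2936e+5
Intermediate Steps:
c = 7 (c = 8 - 1*1**2 = 8 - 1*1 = 8 - 1 = 7)
B(q, Q) = 7*(q + (-250 + q)/(-473 + Q))/(Q + q) (B(q, Q) = ((q + (q - 250)/(Q - 473))/(Q + q))*7 = ((q + (-250 + q)/(-473 + Q))/(Q + q))*7 = 7*(q + (-250 + q)/(-473 + Q))/(Q + q))
329362 - B(-1058, -1502) = 329362 - 7*(-250 - 472*(-1058) - 1502*(-1058))/((-1502)**2 - 473*(-1502) - 473*(-1058) - 1502*(-1058)) = 329362 - 7*(-250 + 499376 + 1589116)/(2256004 + 710446 + 500434 + 1589116) = 329362 - 7*2088242/5056000 = 329362 - 1*7308847/2528000 = 329362 - 7308847/2528000 = 832619827153/2528000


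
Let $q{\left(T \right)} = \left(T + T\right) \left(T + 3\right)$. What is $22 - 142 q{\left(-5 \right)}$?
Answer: $-2818$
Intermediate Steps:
$q{\left(T \right)} = 2 T \left(3 + T\right)$
$22 - 142 q{\left(-5 \right)} = 22 - 142 \cdot 2 \left(-5\right) \left(3 - 5\right) = 22 - 142 \cdot 2 \left(-5\right) \left(-2\right) = 22 - 2840 = -2818$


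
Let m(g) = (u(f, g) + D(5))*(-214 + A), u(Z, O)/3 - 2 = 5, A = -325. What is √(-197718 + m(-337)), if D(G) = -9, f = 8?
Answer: I*√204186 ≈ 451.87*I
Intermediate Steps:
u(Z, O) = 21 (u(Z, O) = 6 + 3*5 = 6 + 15 = 21)
m(g) = -6468 (m(g) = (21 - 9)*(-214 - 325) = 12*(-539) = -6468)
√(-197718 + m(-337)) = √(-197718 - 6468) = √(-204186) = I*√204186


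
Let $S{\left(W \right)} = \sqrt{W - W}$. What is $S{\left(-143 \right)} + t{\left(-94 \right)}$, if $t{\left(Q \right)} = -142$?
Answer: $-142$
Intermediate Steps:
$S{\left(W \right)} = 0$ ($S{\left(W \right)} = \sqrt{0} = 0$)
$S{\left(-143 \right)} + t{\left(-94 \right)} = 0 - 142 = -142$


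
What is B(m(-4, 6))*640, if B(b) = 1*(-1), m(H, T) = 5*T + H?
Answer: -640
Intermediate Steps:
m(H, T) = H + 5*T
B(b) = -1
B(m(-4, 6))*640 = -1*640 = -640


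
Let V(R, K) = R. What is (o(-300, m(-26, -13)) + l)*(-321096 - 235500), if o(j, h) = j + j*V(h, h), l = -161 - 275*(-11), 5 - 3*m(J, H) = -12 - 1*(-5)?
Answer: -759196944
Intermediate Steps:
m(J, H) = 4 (m(J, H) = 5/3 - (-12 - 1*(-5))/3 = 5/3 - (-12 + 5)/3 = 5/3 - ⅓*(-7) = 5/3 + 7/3 = 4)
l = 2864 (l = -161 + 3025 = 2864)
o(j, h) = j + h*j (o(j, h) = j + j*h = j + h*j)
(o(-300, m(-26, -13)) + l)*(-321096 - 235500) = (-300*(1 + 4) + 2864)*(-321096 - 235500) = (-300*5 + 2864)*(-556596) = (-1500 + 2864)*(-556596) = 1364*(-556596) = -759196944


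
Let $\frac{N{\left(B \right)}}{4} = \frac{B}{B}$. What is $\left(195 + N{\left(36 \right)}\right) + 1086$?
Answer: $1285$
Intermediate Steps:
$N{\left(B \right)} = 4$ ($N{\left(B \right)} = 4 \frac{B}{B} = 4 \cdot 1 = 4$)
$\left(195 + N{\left(36 \right)}\right) + 1086 = \left(195 + 4\right) + 1086 = 199 + 1086 = 1285$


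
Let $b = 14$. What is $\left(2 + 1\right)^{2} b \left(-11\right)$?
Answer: $-1386$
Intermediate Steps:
$\left(2 + 1\right)^{2} b \left(-11\right) = \left(2 + 1\right)^{2} \cdot 14 \left(-11\right) = 3^{2} \cdot 14 \left(-11\right) = 9 \cdot 14 \left(-11\right) = 126 \left(-11\right) = -1386$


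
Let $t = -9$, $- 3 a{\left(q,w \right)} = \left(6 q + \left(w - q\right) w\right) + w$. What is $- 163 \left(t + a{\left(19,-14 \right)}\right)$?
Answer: $\frac{96007}{3} \approx 32002.0$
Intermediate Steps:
$a{\left(q,w \right)} = - 2 q - \frac{w}{3} - \frac{w \left(w - q\right)}{3}$ ($a{\left(q,w \right)} = - \frac{\left(6 q + \left(w - q\right) w\right) + w}{3} = - \frac{\left(6 q + w \left(w - q\right)\right) + w}{3} = - \frac{w + 6 q + w \left(w - q\right)}{3} = - 2 q - \frac{w}{3} - \frac{w \left(w - q\right)}{3}$)
$- 163 \left(t + a{\left(19,-14 \right)}\right) = - 163 \left(-9 - \left(\frac{100}{3} + \frac{196}{3} + \frac{266}{3}\right)\right) = - 163 \left(-9 - \frac{562}{3}\right) = \left(-163\right) \left(- \frac{589}{3}\right) = \frac{96007}{3}$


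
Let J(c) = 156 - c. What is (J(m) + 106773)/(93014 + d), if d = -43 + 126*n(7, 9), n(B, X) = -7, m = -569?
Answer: 107498/92089 ≈ 1.1673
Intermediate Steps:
d = -925 (d = -43 + 126*(-7) = -43 - 882 = -925)
(J(m) + 106773)/(93014 + d) = ((156 - 1*(-569)) + 106773)/(93014 - 925) = ((156 + 569) + 106773)/92089 = (725 + 106773)*(1/92089) = 107498*(1/92089) = 107498/92089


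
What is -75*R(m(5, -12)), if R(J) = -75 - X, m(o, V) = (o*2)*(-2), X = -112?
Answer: -2775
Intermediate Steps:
m(o, V) = -4*o (m(o, V) = (2*o)*(-2) = -4*o)
R(J) = 37 (R(J) = -75 - 1*(-112) = -75 + 112 = 37)
-75*R(m(5, -12)) = -75*37 = -2775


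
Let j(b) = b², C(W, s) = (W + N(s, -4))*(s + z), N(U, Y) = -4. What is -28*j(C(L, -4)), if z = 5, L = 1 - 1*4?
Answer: -1372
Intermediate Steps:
L = -3 (L = 1 - 4 = -3)
C(W, s) = (-4 + W)*(5 + s) (C(W, s) = (W - 4)*(s + 5) = (-4 + W)*(5 + s))
-28*j(C(L, -4)) = -28*(-20 - 4*(-4) + 5*(-3) - 3*(-4))² = -28*(-20 + 16 - 15 + 12)² = -28*(-7)² = -28*49 = -1372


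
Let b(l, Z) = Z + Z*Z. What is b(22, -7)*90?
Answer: 3780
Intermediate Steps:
b(l, Z) = Z + Z²
b(22, -7)*90 = -7*(1 - 7)*90 = -7*(-6)*90 = 42*90 = 3780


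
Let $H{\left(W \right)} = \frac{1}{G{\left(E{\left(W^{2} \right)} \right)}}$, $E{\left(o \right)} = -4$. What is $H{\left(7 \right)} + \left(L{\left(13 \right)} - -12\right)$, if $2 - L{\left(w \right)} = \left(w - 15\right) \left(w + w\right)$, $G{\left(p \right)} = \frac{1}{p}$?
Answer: $62$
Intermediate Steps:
$L{\left(w \right)} = 2 - 2 w \left(-15 + w\right)$ ($L{\left(w \right)} = 2 - \left(w - 15\right) \left(w + w\right) = 2 - \left(-15 + w\right) 2 w = 2 - 2 w \left(-15 + w\right)$)
$H{\left(W \right)} = -4$ ($H{\left(W \right)} = \frac{1}{\frac{1}{-4}} = \frac{1}{- \frac{1}{4}} = -4$)
$H{\left(7 \right)} + \left(L{\left(13 \right)} - -12\right) = -4 + \left(\left(2 - 2 \cdot 13^{2} + 30 \cdot 13\right) - -12\right) = -4 + \left(\left(2 - 338 + 390\right) + 12\right) = -4 + \left(54 + 12\right) = -4 + 66 = 62$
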